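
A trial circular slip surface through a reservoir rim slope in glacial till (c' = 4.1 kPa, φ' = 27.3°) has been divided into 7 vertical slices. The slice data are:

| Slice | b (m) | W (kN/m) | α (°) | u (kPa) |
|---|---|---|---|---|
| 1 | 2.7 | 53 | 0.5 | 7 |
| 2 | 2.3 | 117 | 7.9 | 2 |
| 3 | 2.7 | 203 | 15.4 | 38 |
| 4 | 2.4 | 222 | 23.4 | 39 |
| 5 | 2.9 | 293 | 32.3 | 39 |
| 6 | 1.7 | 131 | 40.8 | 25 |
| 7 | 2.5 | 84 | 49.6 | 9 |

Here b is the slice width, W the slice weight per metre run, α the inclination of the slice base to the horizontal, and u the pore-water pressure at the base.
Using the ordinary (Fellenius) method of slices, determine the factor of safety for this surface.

Ordinary method of slices: FS = Σ[c'·Δl_i + (W_i cosα_i − u_i·Δl_i)·tanφ'] / Σ W_i sinα_i, with Δl_i = b_i / cosα_i.
Slice 1: Δl = 2.7/cos0.5° = 2.700 m; N'_1 = 53·cos0.5° − 7·2.700 = 34.1; c'Δl = 11.07; W sinα = 0.5
Slice 2: Δl = 2.3/cos7.9° = 2.322 m; N'_2 = 117·cos7.9° − 2·2.322 = 111.2; c'Δl = 9.52; W sinα = 16.1
Slice 3: Δl = 2.7/cos15.4° = 2.801 m; N'_3 = 203·cos15.4° − 38·2.801 = 89.3; c'Δl = 11.48; W sinα = 53.9
Slice 4: Δl = 2.4/cos23.4° = 2.615 m; N'_4 = 222·cos23.4° − 39·2.615 = 101.8; c'Δl = 10.72; W sinα = 88.2
Slice 5: Δl = 2.9/cos32.3° = 3.431 m; N'_5 = 293·cos32.3° − 39·3.431 = 113.9; c'Δl = 14.07; W sinα = 156.6
Slice 6: Δl = 1.7/cos40.8° = 2.246 m; N'_6 = 131·cos40.8° − 25·2.246 = 43.0; c'Δl = 9.21; W sinα = 85.6
Slice 7: Δl = 2.5/cos49.6° = 3.857 m; N'_7 = 84·cos49.6° − 9·3.857 = 19.7; c'Δl = 15.81; W sinα = 64.0
Σc'Δl = 81.9 kN/m; ΣN' = 513.0 kN/m; ΣW sinα = 464.8 kN/m
Resisting = 81.9 + 513.0·tan27.3° = 81.9 + 264.8 = 346.7 kN/m
FS = 346.7 / 464.8 = 0.746

FS = 0.75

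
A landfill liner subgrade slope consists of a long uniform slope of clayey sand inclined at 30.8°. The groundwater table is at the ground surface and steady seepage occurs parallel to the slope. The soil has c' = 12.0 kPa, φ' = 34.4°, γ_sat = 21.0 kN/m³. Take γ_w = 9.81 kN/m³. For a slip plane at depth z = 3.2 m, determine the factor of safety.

FS = 1.02

With seepage parallel to the slope and the water table at the surface, the effective normal stress on the slip plane uses the buoyant unit weight γ' = γ_sat − γ_w while the driving shear stress uses γ_sat:
FS = [c' + γ' z cos²β tanφ'] / [γ_sat z sinβ cosβ]
γ' = 21.0 − 9.81 = 11.19 kN/m³
Numerator = 12.0 + 11.19·3.2·cos²30.8°·tan34.4° = 12.0 + 11.19·3.2·0.7378·0.6847 = 30.090 kPa
Denominator = 21.0·3.2·sin30.8°·cos30.8° = 21.0·3.2·0.5120·0.8590 = 29.556 kPa
FS = 30.090 / 29.556 = 1.018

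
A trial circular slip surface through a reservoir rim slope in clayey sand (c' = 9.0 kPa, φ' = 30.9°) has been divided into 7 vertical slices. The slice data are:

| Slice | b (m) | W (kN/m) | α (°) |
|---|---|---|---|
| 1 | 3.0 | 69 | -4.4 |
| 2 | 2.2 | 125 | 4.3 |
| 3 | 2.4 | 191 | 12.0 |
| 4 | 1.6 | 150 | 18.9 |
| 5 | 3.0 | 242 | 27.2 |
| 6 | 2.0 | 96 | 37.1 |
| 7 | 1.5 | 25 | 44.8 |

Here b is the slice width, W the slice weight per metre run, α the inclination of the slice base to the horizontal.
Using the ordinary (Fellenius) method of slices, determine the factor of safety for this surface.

FS = 2.35

Ordinary method of slices: FS = Σ[c'·Δl_i + (W_i cosα_i)·tanφ'] / Σ W_i sinα_i, with Δl_i = b_i / cosα_i.
Slice 1: Δl = 3.0/cos(-4.4°) = 3.009 m; N'_1 = 69·cos(-4.4°) = 68.8; c'Δl = 27.08; W sinα = -5.3
Slice 2: Δl = 2.2/cos4.3° = 2.206 m; N'_2 = 125·cos4.3° = 124.6; c'Δl = 19.86; W sinα = 9.4
Slice 3: Δl = 2.4/cos12.0° = 2.454 m; N'_3 = 191·cos12.0° = 186.8; c'Δl = 22.08; W sinα = 39.7
Slice 4: Δl = 1.6/cos18.9° = 1.691 m; N'_4 = 150·cos18.9° = 141.9; c'Δl = 15.22; W sinα = 48.6
Slice 5: Δl = 3.0/cos27.2° = 3.373 m; N'_5 = 242·cos27.2° = 215.2; c'Δl = 30.36; W sinα = 110.6
Slice 6: Δl = 2.0/cos37.1° = 2.508 m; N'_6 = 96·cos37.1° = 76.6; c'Δl = 22.57; W sinα = 57.9
Slice 7: Δl = 1.5/cos44.8° = 2.114 m; N'_7 = 25·cos44.8° = 17.7; c'Δl = 19.03; W sinα = 17.6
Σc'Δl = 156.2 kN/m; ΣN' = 831.7 kN/m; ΣW sinα = 278.5 kN/m
Resisting = 156.2 + 831.7·tan30.9° = 156.2 + 497.8 = 654.0 kN/m
FS = 654.0 / 278.5 = 2.348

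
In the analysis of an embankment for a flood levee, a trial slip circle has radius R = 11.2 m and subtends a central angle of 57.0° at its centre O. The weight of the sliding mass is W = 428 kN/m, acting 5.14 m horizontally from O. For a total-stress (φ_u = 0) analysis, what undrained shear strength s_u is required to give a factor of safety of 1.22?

s_u = 21.5 kPa

FS = s_u·L_a·R / (W·d), so s_u = FS·W·d / (L_a·R).
Arc length L_a = R·θ = 11.2·(57.0°·π/180) = 11.2·0.9948 = 11.14 m
s_u = 1.22·428·5.14 / (11.14·11.2) = 2683.9 / 124.79 = 21.51 kPa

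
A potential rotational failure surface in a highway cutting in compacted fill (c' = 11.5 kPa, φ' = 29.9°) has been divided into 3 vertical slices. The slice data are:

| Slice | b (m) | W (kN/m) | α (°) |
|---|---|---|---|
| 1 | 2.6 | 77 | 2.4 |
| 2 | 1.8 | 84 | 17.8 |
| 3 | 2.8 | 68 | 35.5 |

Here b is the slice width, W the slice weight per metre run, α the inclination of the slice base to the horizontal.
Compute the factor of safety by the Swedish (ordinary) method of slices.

Ordinary method of slices: FS = Σ[c'·Δl_i + (W_i cosα_i)·tanφ'] / Σ W_i sinα_i, with Δl_i = b_i / cosα_i.
Slice 1: Δl = 2.6/cos2.4° = 2.602 m; N'_1 = 77·cos2.4° = 76.9; c'Δl = 29.93; W sinα = 3.2
Slice 2: Δl = 1.8/cos17.8° = 1.890 m; N'_2 = 84·cos17.8° = 80.0; c'Δl = 21.74; W sinα = 25.7
Slice 3: Δl = 2.8/cos35.5° = 3.439 m; N'_3 = 68·cos35.5° = 55.4; c'Δl = 39.55; W sinα = 39.5
Σc'Δl = 91.2 kN/m; ΣN' = 212.3 kN/m; ΣW sinα = 68.4 kN/m
Resisting = 91.2 + 212.3·tan29.9° = 91.2 + 122.1 = 213.3 kN/m
FS = 213.3 / 68.4 = 3.119

FS = 3.12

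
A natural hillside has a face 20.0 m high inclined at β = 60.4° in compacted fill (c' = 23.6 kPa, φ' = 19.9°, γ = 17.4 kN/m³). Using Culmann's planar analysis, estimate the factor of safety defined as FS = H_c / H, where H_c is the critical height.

FS = 0.93

H_c = (4c'/γ) · sinβ cosφ' / [1 − cos(β − φ')]
    = (4·23.6/17.4) · sin60.4°·cos19.9° / [1 − cos40.5°]
    = 5.425 · 0.8176 / 0.2396 = 18.51 m
FS = H_c / H = 18.51 / 20.0 = 0.926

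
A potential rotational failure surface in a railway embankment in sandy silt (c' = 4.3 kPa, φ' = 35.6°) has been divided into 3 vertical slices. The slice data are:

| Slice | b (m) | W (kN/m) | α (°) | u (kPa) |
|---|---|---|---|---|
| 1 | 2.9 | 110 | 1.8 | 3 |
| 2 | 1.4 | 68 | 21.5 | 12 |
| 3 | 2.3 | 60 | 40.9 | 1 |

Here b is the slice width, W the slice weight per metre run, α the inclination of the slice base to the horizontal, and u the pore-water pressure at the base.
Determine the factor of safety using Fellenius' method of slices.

FS = 2.47

Ordinary method of slices: FS = Σ[c'·Δl_i + (W_i cosα_i − u_i·Δl_i)·tanφ'] / Σ W_i sinα_i, with Δl_i = b_i / cosα_i.
Slice 1: Δl = 2.9/cos1.8° = 2.901 m; N'_1 = 110·cos1.8° − 3·2.901 = 101.2; c'Δl = 12.48; W sinα = 3.5
Slice 2: Δl = 1.4/cos21.5° = 1.505 m; N'_2 = 68·cos21.5° − 12·1.505 = 45.2; c'Δl = 6.47; W sinα = 24.9
Slice 3: Δl = 2.3/cos40.9° = 3.043 m; N'_3 = 60·cos40.9° − 1·3.043 = 42.3; c'Δl = 13.08; W sinα = 39.3
Σc'Δl = 32.0 kN/m; ΣN' = 188.8 kN/m; ΣW sinα = 67.7 kN/m
Resisting = 32.0 + 188.8·tan35.6° = 32.0 + 135.1 = 167.2 kN/m
FS = 167.2 / 67.7 = 2.471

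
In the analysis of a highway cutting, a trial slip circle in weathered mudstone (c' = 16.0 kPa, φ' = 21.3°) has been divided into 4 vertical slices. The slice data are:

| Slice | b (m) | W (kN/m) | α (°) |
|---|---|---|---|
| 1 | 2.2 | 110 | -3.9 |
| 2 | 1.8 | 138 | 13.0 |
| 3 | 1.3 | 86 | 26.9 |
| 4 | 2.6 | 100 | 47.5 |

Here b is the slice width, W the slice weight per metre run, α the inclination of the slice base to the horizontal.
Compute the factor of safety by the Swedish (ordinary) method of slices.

Ordinary method of slices: FS = Σ[c'·Δl_i + (W_i cosα_i)·tanφ'] / Σ W_i sinα_i, with Δl_i = b_i / cosα_i.
Slice 1: Δl = 2.2/cos(-3.9°) = 2.205 m; N'_1 = 110·cos(-3.9°) = 109.7; c'Δl = 35.28; W sinα = -7.5
Slice 2: Δl = 1.8/cos13.0° = 1.847 m; N'_2 = 138·cos13.0° = 134.5; c'Δl = 29.56; W sinα = 31.0
Slice 3: Δl = 1.3/cos26.9° = 1.458 m; N'_3 = 86·cos26.9° = 76.7; c'Δl = 23.32; W sinα = 38.9
Slice 4: Δl = 2.6/cos47.5° = 3.848 m; N'_4 = 100·cos47.5° = 67.6; c'Δl = 61.58; W sinα = 73.7
Σc'Δl = 149.7 kN/m; ΣN' = 388.5 kN/m; ΣW sinα = 136.2 kN/m
Resisting = 149.7 + 388.5·tan21.3° = 149.7 + 151.5 = 301.2 kN/m
FS = 301.2 / 136.2 = 2.211

FS = 2.21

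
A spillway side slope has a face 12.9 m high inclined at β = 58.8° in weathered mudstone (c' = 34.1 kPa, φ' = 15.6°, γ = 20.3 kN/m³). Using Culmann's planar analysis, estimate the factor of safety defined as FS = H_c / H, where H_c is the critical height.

FS = 1.58

H_c = (4c'/γ) · sinβ cosφ' / [1 − cos(β − φ')]
    = (4·34.1/20.3) · sin58.8°·cos15.6° / [1 − cos43.2°]
    = 6.719 · 0.8239 / 0.2710 = 20.42 m
FS = H_c / H = 20.42 / 12.9 = 1.583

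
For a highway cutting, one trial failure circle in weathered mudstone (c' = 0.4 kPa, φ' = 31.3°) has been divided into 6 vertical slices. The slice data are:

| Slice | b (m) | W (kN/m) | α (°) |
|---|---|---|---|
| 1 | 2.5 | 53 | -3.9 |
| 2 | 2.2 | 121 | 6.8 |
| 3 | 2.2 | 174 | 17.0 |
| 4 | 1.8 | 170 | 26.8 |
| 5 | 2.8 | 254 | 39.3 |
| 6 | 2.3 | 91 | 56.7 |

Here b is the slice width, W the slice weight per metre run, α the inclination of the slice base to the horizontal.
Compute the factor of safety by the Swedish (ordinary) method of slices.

Ordinary method of slices: FS = Σ[c'·Δl_i + (W_i cosα_i)·tanφ'] / Σ W_i sinα_i, with Δl_i = b_i / cosα_i.
Slice 1: Δl = 2.5/cos(-3.9°) = 2.506 m; N'_1 = 53·cos(-3.9°) = 52.9; c'Δl = 1.00; W sinα = -3.6
Slice 2: Δl = 2.2/cos6.8° = 2.216 m; N'_2 = 121·cos6.8° = 120.1; c'Δl = 0.89; W sinα = 14.3
Slice 3: Δl = 2.2/cos17.0° = 2.301 m; N'_3 = 174·cos17.0° = 166.4; c'Δl = 0.92; W sinα = 50.9
Slice 4: Δl = 1.8/cos26.8° = 2.017 m; N'_4 = 170·cos26.8° = 151.7; c'Δl = 0.81; W sinα = 76.6
Slice 5: Δl = 2.8/cos39.3° = 3.618 m; N'_5 = 254·cos39.3° = 196.6; c'Δl = 1.45; W sinα = 160.9
Slice 6: Δl = 2.3/cos56.7° = 4.189 m; N'_6 = 91·cos56.7° = 50.0; c'Δl = 1.68; W sinα = 76.1
Σc'Δl = 6.7 kN/m; ΣN' = 737.7 kN/m; ΣW sinα = 375.2 kN/m
Resisting = 6.7 + 737.7·tan31.3° = 6.7 + 448.5 = 455.3 kN/m
FS = 455.3 / 375.2 = 1.213

FS = 1.21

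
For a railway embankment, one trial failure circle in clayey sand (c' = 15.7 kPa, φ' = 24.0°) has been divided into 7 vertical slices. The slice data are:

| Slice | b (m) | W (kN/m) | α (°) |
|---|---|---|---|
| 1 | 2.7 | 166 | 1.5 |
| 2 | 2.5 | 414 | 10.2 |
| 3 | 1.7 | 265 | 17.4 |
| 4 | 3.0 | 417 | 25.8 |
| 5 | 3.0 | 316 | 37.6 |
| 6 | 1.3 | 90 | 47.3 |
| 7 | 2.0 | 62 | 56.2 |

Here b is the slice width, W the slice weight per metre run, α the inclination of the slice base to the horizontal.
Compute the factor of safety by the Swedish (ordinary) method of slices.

Ordinary method of slices: FS = Σ[c'·Δl_i + (W_i cosα_i)·tanφ'] / Σ W_i sinα_i, with Δl_i = b_i / cosα_i.
Slice 1: Δl = 2.7/cos1.5° = 2.701 m; N'_1 = 166·cos1.5° = 165.9; c'Δl = 42.40; W sinα = 4.3
Slice 2: Δl = 2.5/cos10.2° = 2.540 m; N'_2 = 414·cos10.2° = 407.5; c'Δl = 39.88; W sinα = 73.3
Slice 3: Δl = 1.7/cos17.4° = 1.782 m; N'_3 = 265·cos17.4° = 252.9; c'Δl = 27.97; W sinα = 79.2
Slice 4: Δl = 3.0/cos25.8° = 3.332 m; N'_4 = 417·cos25.8° = 375.4; c'Δl = 52.31; W sinα = 181.5
Slice 5: Δl = 3.0/cos37.6° = 3.786 m; N'_5 = 316·cos37.6° = 250.4; c'Δl = 59.45; W sinα = 192.8
Slice 6: Δl = 1.3/cos47.3° = 1.917 m; N'_6 = 90·cos47.3° = 61.0; c'Δl = 30.10; W sinα = 66.1
Slice 7: Δl = 2.0/cos56.2° = 3.595 m; N'_7 = 62·cos56.2° = 34.5; c'Δl = 56.44; W sinα = 51.5
Σc'Δl = 308.6 kN/m; ΣN' = 1547.6 kN/m; ΣW sinα = 648.9 kN/m
Resisting = 308.6 + 1547.6·tan24.0° = 308.6 + 689.0 = 997.6 kN/m
FS = 997.6 / 648.9 = 1.537

FS = 1.54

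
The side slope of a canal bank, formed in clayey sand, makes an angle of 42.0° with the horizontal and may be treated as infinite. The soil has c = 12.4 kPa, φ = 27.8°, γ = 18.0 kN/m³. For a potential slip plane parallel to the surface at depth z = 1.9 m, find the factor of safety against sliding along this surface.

FS = 1.31

For an infinite slope with a slip plane parallel to the surface (no pore pressure): FS = [c + γz cos²β tanφ] / [γz sinβ cosβ].
γz = 18.0·1.9 = 34.20 kN/m²
Numerator = 12.4 + 34.20·cos²42.0°·tan27.8° = 12.4 + 34.20·0.5523·0.5272 = 22.358 kPa
Denominator = 34.20·sin42.0°·cos42.0° = 34.20·0.6691·0.7431 = 17.006 kPa
FS = 22.358 / 17.006 = 1.315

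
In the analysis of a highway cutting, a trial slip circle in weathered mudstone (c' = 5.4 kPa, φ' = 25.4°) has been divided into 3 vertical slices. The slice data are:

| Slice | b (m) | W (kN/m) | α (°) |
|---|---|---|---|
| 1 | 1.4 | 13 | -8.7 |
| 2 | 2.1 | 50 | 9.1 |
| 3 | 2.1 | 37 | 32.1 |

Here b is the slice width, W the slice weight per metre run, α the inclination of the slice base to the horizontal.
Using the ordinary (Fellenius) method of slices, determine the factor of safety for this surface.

Ordinary method of slices: FS = Σ[c'·Δl_i + (W_i cosα_i)·tanφ'] / Σ W_i sinα_i, with Δl_i = b_i / cosα_i.
Slice 1: Δl = 1.4/cos(-8.7°) = 1.416 m; N'_1 = 13·cos(-8.7°) = 12.9; c'Δl = 7.65; W sinα = -2.0
Slice 2: Δl = 2.1/cos9.1° = 2.127 m; N'_2 = 50·cos9.1° = 49.4; c'Δl = 11.48; W sinα = 7.9
Slice 3: Δl = 2.1/cos32.1° = 2.479 m; N'_3 = 37·cos32.1° = 31.3; c'Δl = 13.39; W sinα = 19.7
Σc'Δl = 32.5 kN/m; ΣN' = 93.6 kN/m; ΣW sinα = 25.6 kN/m
Resisting = 32.5 + 93.6·tan25.4° = 32.5 + 44.4 = 76.9 kN/m
FS = 76.9 / 25.6 = 3.005

FS = 3.01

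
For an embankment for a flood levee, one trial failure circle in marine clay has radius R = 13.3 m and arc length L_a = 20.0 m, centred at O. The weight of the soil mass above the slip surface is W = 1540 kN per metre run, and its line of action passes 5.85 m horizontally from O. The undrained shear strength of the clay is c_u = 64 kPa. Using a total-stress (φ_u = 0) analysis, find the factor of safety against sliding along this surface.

FS = 1.89

Taking moments about the centre O, the resisting moment is provided by the undrained shear strength acting along the arc:
M_R = c_u·L_a·R = 64·20.00·13.3 = 17024.0 kN·m/m
M_D = W·d = 1540·5.85 = 9009.0 kN·m/m
FS = M_R / M_D = 17024.0 / 9009.0 = 1.890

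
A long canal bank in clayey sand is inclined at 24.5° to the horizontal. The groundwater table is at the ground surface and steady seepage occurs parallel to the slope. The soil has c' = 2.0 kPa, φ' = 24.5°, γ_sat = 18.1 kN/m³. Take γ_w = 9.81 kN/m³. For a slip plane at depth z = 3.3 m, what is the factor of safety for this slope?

FS = 0.55

With seepage parallel to the slope and the water table at the surface, the effective normal stress on the slip plane uses the buoyant unit weight γ' = γ_sat − γ_w while the driving shear stress uses γ_sat:
FS = [c' + γ' z cos²β tanφ'] / [γ_sat z sinβ cosβ]
γ' = 18.1 − 9.81 = 8.29 kN/m³
Numerator = 2.0 + 8.29·3.3·cos²24.5°·tan24.5° = 2.0 + 8.29·3.3·0.8280·0.4557 = 12.323 kPa
Denominator = 18.1·3.3·sin24.5°·cos24.5° = 18.1·3.3·0.4147·0.9100 = 22.539 kPa
FS = 12.323 / 22.539 = 0.547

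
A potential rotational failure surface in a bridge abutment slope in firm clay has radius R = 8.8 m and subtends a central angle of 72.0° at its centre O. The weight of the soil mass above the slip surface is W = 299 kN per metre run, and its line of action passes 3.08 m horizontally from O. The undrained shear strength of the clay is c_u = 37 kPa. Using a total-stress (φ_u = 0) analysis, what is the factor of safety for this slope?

Taking moments about the centre O, the resisting moment is provided by the undrained shear strength acting along the arc:
Arc length L_a = R·θ = 8.8·(72.0°·π/180) = 8.8·1.2566 = 11.06 m
M_R = c_u·L_a·R = 37·11.06·8.8 = 3600.6 kN·m/m
M_D = W·d = 299·3.08 = 920.9 kN·m/m
FS = M_R / M_D = 3600.6 / 920.9 = 3.910

FS = 3.91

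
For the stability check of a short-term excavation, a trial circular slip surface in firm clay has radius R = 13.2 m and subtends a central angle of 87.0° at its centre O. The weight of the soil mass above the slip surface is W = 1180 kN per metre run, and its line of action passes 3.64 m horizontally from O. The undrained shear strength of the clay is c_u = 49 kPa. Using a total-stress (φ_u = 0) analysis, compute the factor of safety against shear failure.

FS = 3.02

Taking moments about the centre O, the resisting moment is provided by the undrained shear strength acting along the arc:
Arc length L_a = R·θ = 13.2·(87.0°·π/180) = 13.2·1.5184 = 20.04 m
M_R = c_u·L_a·R = 49·20.04·13.2 = 12964.0 kN·m/m
M_D = W·d = 1180·3.64 = 4295.2 kN·m/m
FS = M_R / M_D = 12964.0 / 4295.2 = 3.018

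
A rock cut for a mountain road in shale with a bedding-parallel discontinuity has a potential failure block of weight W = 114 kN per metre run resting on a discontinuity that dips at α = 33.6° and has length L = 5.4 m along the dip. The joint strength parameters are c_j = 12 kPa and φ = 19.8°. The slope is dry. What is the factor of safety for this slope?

FS = 1.57

Resolving the block weight along and normal to the plane and applying the Mohr–Coulomb strength on the joint:
N' = W cosα = 114·cos33.6° = 95.0 kN/m
Driving force T = W sinα = 114·sin33.6° = 63.1 kN/m
Resisting force R = c_j·L + N'·tanφ = 12·5.4 + 95.0·tan19.8° = 64.8 + 34.2 = 99.0 kN/m
FS = R / T = 99.0 / 63.1 = 1.569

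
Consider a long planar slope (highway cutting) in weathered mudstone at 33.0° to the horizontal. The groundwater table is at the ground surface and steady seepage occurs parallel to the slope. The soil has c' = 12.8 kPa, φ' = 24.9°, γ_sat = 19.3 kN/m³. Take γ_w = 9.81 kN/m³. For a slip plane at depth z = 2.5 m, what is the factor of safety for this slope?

FS = 0.93

With seepage parallel to the slope and the water table at the surface, the effective normal stress on the slip plane uses the buoyant unit weight γ' = γ_sat − γ_w while the driving shear stress uses γ_sat:
FS = [c' + γ' z cos²β tanφ'] / [γ_sat z sinβ cosβ]
γ' = 19.3 − 9.81 = 9.49 kN/m³
Numerator = 12.8 + 9.49·2.5·cos²33.0°·tan24.9° = 12.8 + 9.49·2.5·0.7034·0.4642 = 20.546 kPa
Denominator = 19.3·2.5·sin33.0°·cos33.0° = 19.3·2.5·0.5446·0.8387 = 22.039 kPa
FS = 20.546 / 22.039 = 0.932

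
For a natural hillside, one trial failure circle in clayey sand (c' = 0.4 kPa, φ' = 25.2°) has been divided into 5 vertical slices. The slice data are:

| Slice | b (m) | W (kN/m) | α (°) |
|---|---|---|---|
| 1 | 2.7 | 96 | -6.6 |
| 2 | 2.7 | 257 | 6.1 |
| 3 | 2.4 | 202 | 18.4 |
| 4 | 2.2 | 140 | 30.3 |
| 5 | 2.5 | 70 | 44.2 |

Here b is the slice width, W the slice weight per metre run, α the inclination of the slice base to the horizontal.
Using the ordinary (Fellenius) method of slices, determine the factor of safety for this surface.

FS = 1.71

Ordinary method of slices: FS = Σ[c'·Δl_i + (W_i cosα_i)·tanφ'] / Σ W_i sinα_i, with Δl_i = b_i / cosα_i.
Slice 1: Δl = 2.7/cos(-6.6°) = 2.718 m; N'_1 = 96·cos(-6.6°) = 95.4; c'Δl = 1.09; W sinα = -11.0
Slice 2: Δl = 2.7/cos6.1° = 2.715 m; N'_2 = 257·cos6.1° = 255.5; c'Δl = 1.09; W sinα = 27.3
Slice 3: Δl = 2.4/cos18.4° = 2.529 m; N'_3 = 202·cos18.4° = 191.7; c'Δl = 1.01; W sinα = 63.8
Slice 4: Δl = 2.2/cos30.3° = 2.548 m; N'_4 = 140·cos30.3° = 120.9; c'Δl = 1.02; W sinα = 70.6
Slice 5: Δl = 2.5/cos44.2° = 3.487 m; N'_5 = 70·cos44.2° = 50.2; c'Δl = 1.39; W sinα = 48.8
Σc'Δl = 5.6 kN/m; ΣN' = 713.6 kN/m; ΣW sinα = 199.5 kN/m
Resisting = 5.6 + 713.6·tan25.2° = 5.6 + 335.8 = 341.4 kN/m
FS = 341.4 / 199.5 = 1.712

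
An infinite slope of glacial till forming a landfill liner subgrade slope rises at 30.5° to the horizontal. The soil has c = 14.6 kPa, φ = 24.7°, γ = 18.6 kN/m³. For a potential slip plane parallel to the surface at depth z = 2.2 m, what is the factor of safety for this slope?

For an infinite slope with a slip plane parallel to the surface (no pore pressure): FS = [c + γz cos²β tanφ] / [γz sinβ cosβ].
γz = 18.6·2.2 = 40.92 kN/m²
Numerator = 14.6 + 40.92·cos²30.5°·tan24.7° = 14.6 + 40.92·0.7424·0.4599 = 28.573 kPa
Denominator = 40.92·sin30.5°·cos30.5° = 40.92·0.5075·0.8616 = 17.895 kPa
FS = 28.573 / 17.895 = 1.597

FS = 1.60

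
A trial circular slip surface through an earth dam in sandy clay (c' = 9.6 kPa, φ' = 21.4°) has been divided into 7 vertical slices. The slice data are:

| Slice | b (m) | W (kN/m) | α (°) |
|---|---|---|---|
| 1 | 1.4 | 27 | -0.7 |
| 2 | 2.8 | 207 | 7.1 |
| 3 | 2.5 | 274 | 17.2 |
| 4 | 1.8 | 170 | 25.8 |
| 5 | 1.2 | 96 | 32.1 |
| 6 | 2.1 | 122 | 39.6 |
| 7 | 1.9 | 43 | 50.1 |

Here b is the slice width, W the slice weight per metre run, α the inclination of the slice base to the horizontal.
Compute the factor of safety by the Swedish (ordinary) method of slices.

FS = 1.42

Ordinary method of slices: FS = Σ[c'·Δl_i + (W_i cosα_i)·tanφ'] / Σ W_i sinα_i, with Δl_i = b_i / cosα_i.
Slice 1: Δl = 1.4/cos(-0.7°) = 1.400 m; N'_1 = 27·cos(-0.7°) = 27.0; c'Δl = 13.44; W sinα = -0.3
Slice 2: Δl = 2.8/cos7.1° = 2.822 m; N'_2 = 207·cos7.1° = 205.4; c'Δl = 27.09; W sinα = 25.6
Slice 3: Δl = 2.5/cos17.2° = 2.617 m; N'_3 = 274·cos17.2° = 261.7; c'Δl = 25.12; W sinα = 81.0
Slice 4: Δl = 1.8/cos25.8° = 1.999 m; N'_4 = 170·cos25.8° = 153.1; c'Δl = 19.19; W sinα = 74.0
Slice 5: Δl = 1.2/cos32.1° = 1.417 m; N'_5 = 96·cos32.1° = 81.3; c'Δl = 13.60; W sinα = 51.0
Slice 6: Δl = 2.1/cos39.6° = 2.725 m; N'_6 = 122·cos39.6° = 94.0; c'Δl = 26.16; W sinα = 77.8
Slice 7: Δl = 1.9/cos50.1° = 2.962 m; N'_7 = 43·cos50.1° = 27.6; c'Δl = 28.44; W sinα = 33.0
Σc'Δl = 153.0 kN/m; ΣN' = 850.1 kN/m; ΣW sinα = 342.0 kN/m
Resisting = 153.0 + 850.1·tan21.4° = 153.0 + 333.2 = 486.2 kN/m
FS = 486.2 / 342.0 = 1.421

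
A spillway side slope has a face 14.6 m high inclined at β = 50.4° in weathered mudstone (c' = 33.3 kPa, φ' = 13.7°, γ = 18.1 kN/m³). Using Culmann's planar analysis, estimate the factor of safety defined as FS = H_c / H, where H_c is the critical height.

FS = 1.90

H_c = (4c'/γ) · sinβ cosφ' / [1 − cos(β − φ')]
    = (4·33.3/18.1) · sin50.4°·cos13.7° / [1 − cos36.7°]
    = 7.359 · 0.7486 / 0.1982 = 27.79 m
FS = H_c / H = 27.79 / 14.6 = 1.904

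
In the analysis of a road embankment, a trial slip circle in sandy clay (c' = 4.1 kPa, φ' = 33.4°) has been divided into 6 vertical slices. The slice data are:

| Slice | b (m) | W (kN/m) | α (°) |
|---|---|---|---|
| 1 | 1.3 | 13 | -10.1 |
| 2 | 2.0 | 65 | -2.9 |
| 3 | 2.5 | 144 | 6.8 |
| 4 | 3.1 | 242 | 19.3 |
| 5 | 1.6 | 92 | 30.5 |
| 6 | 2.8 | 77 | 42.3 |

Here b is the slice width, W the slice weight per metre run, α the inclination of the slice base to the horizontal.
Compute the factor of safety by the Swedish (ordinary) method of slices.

Ordinary method of slices: FS = Σ[c'·Δl_i + (W_i cosα_i)·tanφ'] / Σ W_i sinα_i, with Δl_i = b_i / cosα_i.
Slice 1: Δl = 1.3/cos(-10.1°) = 1.320 m; N'_1 = 13·cos(-10.1°) = 12.8; c'Δl = 5.41; W sinα = -2.3
Slice 2: Δl = 2.0/cos(-2.9°) = 2.003 m; N'_2 = 65·cos(-2.9°) = 64.9; c'Δl = 8.21; W sinα = -3.3
Slice 3: Δl = 2.5/cos6.8° = 2.518 m; N'_3 = 144·cos6.8° = 143.0; c'Δl = 10.32; W sinα = 17.1
Slice 4: Δl = 3.1/cos19.3° = 3.285 m; N'_4 = 242·cos19.3° = 228.4; c'Δl = 13.47; W sinα = 80.0
Slice 5: Δl = 1.6/cos30.5° = 1.857 m; N'_5 = 92·cos30.5° = 79.3; c'Δl = 7.61; W sinα = 46.7
Slice 6: Δl = 2.8/cos42.3° = 3.786 m; N'_6 = 77·cos42.3° = 57.0; c'Δl = 15.52; W sinα = 51.8
Σc'Δl = 60.5 kN/m; ΣN' = 585.3 kN/m; ΣW sinα = 190.0 kN/m
Resisting = 60.5 + 585.3·tan33.4° = 60.5 + 385.9 = 446.5 kN/m
FS = 446.5 / 190.0 = 2.350

FS = 2.35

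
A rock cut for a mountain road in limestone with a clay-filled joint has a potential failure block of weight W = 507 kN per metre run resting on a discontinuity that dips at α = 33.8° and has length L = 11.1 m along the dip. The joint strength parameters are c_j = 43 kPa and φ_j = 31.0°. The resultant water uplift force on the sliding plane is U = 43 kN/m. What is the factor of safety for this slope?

FS = 2.50

Resolving the block weight along and normal to the plane and applying the Mohr–Coulomb strength on the joint:
N' = W cosα − U = 507·cos33.8° − 43 = 378.3 kN/m
Driving force T = W sinα = 507·sin33.8° = 282.0 kN/m
Resisting force R = c_j·L + N'·tanφ_j = 43·11.1 + 378.3·tan31.0° = 477.3 + 227.3 = 704.6 kN/m
FS = R / T = 704.6 / 282.0 = 2.498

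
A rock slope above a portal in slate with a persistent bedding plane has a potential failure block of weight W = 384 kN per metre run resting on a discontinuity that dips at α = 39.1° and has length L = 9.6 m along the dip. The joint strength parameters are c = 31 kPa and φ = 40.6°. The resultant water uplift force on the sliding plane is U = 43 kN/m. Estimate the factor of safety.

FS = 2.13

Resolving the block weight along and normal to the plane and applying the Mohr–Coulomb strength on the joint:
N' = W cosα − U = 384·cos39.1° − 43 = 255.0 kN/m
Driving force T = W sinα = 384·sin39.1° = 242.2 kN/m
Resisting force R = c·L + N'·tanφ = 31·9.6 + 255.0·tan40.6° = 297.6 + 218.6 = 516.2 kN/m
FS = R / T = 516.2 / 242.2 = 2.131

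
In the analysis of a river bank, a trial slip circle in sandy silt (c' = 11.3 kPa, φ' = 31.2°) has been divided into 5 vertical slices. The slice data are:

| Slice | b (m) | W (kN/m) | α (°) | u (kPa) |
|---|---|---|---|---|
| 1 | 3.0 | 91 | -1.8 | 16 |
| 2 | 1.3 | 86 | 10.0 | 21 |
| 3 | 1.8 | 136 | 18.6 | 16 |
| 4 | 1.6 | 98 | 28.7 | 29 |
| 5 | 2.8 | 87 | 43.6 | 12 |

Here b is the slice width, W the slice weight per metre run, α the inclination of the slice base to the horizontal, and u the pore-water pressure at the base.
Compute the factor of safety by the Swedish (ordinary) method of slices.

Ordinary method of slices: FS = Σ[c'·Δl_i + (W_i cosα_i − u_i·Δl_i)·tanφ'] / Σ W_i sinα_i, with Δl_i = b_i / cosα_i.
Slice 1: Δl = 3.0/cos(-1.8°) = 3.001 m; N'_1 = 91·cos(-1.8°) − 16·3.001 = 42.9; c'Δl = 33.92; W sinα = -2.9
Slice 2: Δl = 1.3/cos10.0° = 1.320 m; N'_2 = 86·cos10.0° − 21·1.320 = 57.0; c'Δl = 14.92; W sinα = 14.9
Slice 3: Δl = 1.8/cos18.6° = 1.899 m; N'_3 = 136·cos18.6° − 16·1.899 = 98.5; c'Δl = 21.46; W sinα = 43.4
Slice 4: Δl = 1.6/cos28.7° = 1.824 m; N'_4 = 98·cos28.7° − 29·1.824 = 33.1; c'Δl = 20.61; W sinα = 47.1
Slice 5: Δl = 2.8/cos43.6° = 3.866 m; N'_5 = 87·cos43.6° − 12·3.866 = 16.6; c'Δl = 43.69; W sinα = 60.0
Σc'Δl = 134.6 kN/m; ΣN' = 248.1 kN/m; ΣW sinα = 162.5 kN/m
Resisting = 134.6 + 248.1·tan31.2° = 134.6 + 150.2 = 284.8 kN/m
FS = 284.8 / 162.5 = 1.753

FS = 1.75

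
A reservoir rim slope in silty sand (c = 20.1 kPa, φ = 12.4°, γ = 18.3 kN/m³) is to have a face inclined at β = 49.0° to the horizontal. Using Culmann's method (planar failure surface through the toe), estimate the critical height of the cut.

Culmann's analysis gives the critical failure plane at α_cr = (β + φ)/2 = (49.0 + 12.4)/2 = 30.7°, and the critical height
H_c = (4c/γ) · sinβ cosφ / [1 − cos(β − φ)]
    = (4·20.1/18.3) · sin49.0°·cos12.4° / [1 − cos(36.6°)]
    = 4.393 · 0.7547·0.9767 / [1 − 0.8028]
    = 4.393 · 0.7371 / 0.1972
    = 16.42 m

H_c = 16.42 m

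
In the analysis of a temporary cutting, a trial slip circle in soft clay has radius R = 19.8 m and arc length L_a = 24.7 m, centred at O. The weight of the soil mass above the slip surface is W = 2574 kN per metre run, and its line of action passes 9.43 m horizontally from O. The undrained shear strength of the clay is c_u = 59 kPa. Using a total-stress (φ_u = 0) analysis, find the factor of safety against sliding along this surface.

FS = 1.19

Taking moments about the centre O, the resisting moment is provided by the undrained shear strength acting along the arc:
M_R = c_u·L_a·R = 59·24.70·19.8 = 28854.5 kN·m/m
M_D = W·d = 2574·9.43 = 24272.8 kN·m/m
FS = M_R / M_D = 28854.5 / 24272.8 = 1.189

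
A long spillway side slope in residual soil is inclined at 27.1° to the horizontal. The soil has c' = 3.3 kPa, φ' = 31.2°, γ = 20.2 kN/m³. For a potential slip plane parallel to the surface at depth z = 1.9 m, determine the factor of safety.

For an infinite slope with a slip plane parallel to the surface (no pore pressure): FS = [c' + γz cos²β tanφ'] / [γz sinβ cosβ].
γz = 20.2·1.9 = 38.38 kN/m²
Numerator = 3.3 + 38.38·cos²27.1°·tan31.2° = 3.3 + 38.38·0.7925·0.6056 = 21.720 kPa
Denominator = 38.38·sin27.1°·cos27.1° = 38.38·0.4555·0.8902 = 15.564 kPa
FS = 21.720 / 15.564 = 1.396

FS = 1.40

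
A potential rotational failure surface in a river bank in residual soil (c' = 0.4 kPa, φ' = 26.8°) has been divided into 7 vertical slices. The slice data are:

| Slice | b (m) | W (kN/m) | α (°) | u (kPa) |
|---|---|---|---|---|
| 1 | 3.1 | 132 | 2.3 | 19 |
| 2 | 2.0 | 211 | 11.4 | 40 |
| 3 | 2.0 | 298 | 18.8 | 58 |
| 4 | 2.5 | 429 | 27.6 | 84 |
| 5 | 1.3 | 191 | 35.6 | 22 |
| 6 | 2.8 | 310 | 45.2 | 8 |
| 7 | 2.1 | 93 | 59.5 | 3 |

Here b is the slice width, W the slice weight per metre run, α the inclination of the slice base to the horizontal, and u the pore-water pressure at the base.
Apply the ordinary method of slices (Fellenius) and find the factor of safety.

Ordinary method of slices: FS = Σ[c'·Δl_i + (W_i cosα_i − u_i·Δl_i)·tanφ'] / Σ W_i sinα_i, with Δl_i = b_i / cosα_i.
Slice 1: Δl = 3.1/cos2.3° = 3.102 m; N'_1 = 132·cos2.3° − 19·3.102 = 72.9; c'Δl = 1.24; W sinα = 5.3
Slice 2: Δl = 2.0/cos11.4° = 2.040 m; N'_2 = 211·cos11.4° − 40·2.040 = 125.2; c'Δl = 0.82; W sinα = 41.7
Slice 3: Δl = 2.0/cos18.8° = 2.113 m; N'_3 = 298·cos18.8° − 58·2.113 = 159.6; c'Δl = 0.85; W sinα = 96.0
Slice 4: Δl = 2.5/cos27.6° = 2.821 m; N'_4 = 429·cos27.6° − 84·2.821 = 143.2; c'Δl = 1.13; W sinα = 198.8
Slice 5: Δl = 1.3/cos35.6° = 1.599 m; N'_5 = 191·cos35.6° − 22·1.599 = 120.1; c'Δl = 0.64; W sinα = 111.2
Slice 6: Δl = 2.8/cos45.2° = 3.974 m; N'_6 = 310·cos45.2° − 8·3.974 = 186.6; c'Δl = 1.59; W sinα = 220.0
Slice 7: Δl = 2.1/cos59.5° = 4.138 m; N'_7 = 93·cos59.5° − 3·4.138 = 34.8; c'Δl = 1.66; W sinα = 80.1
Σc'Δl = 7.9 kN/m; ΣN' = 842.5 kN/m; ΣW sinα = 753.1 kN/m
Resisting = 7.9 + 842.5·tan26.8° = 7.9 + 425.6 = 433.5 kN/m
FS = 433.5 / 753.1 = 0.576

FS = 0.58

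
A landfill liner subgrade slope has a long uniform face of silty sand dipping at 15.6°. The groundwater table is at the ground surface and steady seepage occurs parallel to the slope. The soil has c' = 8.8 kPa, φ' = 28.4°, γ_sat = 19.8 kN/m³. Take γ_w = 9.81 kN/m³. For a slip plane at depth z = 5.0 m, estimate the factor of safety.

FS = 1.32

With seepage parallel to the slope and the water table at the surface, the effective normal stress on the slip plane uses the buoyant unit weight γ' = γ_sat − γ_w while the driving shear stress uses γ_sat:
FS = [c' + γ' z cos²β tanφ'] / [γ_sat z sinβ cosβ]
γ' = 19.8 − 9.81 = 9.99 kN/m³
Numerator = 8.8 + 9.99·5.0·cos²15.6°·tan28.4° = 8.8 + 9.99·5.0·0.9277·0.5407 = 33.855 kPa
Denominator = 19.8·5.0·sin15.6°·cos15.6° = 19.8·5.0·0.2689·0.9632 = 25.642 kPa
FS = 33.855 / 25.642 = 1.320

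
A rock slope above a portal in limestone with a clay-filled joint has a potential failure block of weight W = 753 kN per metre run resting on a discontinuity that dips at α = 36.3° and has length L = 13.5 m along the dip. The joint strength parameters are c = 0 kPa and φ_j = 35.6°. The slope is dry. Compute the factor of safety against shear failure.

FS = 0.97

Resolving the block weight along and normal to the plane and applying the Mohr–Coulomb strength on the joint:
N' = W cosα = 753·cos36.3° = 606.9 kN/m
Driving force T = W sinα = 753·sin36.3° = 445.8 kN/m
Resisting force R = c·L + N'·tanφ_j = 0·13.5 + 606.9·tan35.6° = 0.0 + 434.5 = 434.5 kN/m
FS = R / T = 434.5 / 445.8 = 0.975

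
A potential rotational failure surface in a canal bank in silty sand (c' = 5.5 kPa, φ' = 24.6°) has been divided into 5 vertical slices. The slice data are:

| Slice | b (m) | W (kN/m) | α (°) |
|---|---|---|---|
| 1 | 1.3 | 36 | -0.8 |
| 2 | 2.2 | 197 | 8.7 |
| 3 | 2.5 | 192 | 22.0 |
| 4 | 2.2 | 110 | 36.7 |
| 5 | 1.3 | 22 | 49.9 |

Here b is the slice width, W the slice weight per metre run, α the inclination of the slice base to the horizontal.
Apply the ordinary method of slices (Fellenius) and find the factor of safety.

Ordinary method of slices: FS = Σ[c'·Δl_i + (W_i cosα_i)·tanφ'] / Σ W_i sinα_i, with Δl_i = b_i / cosα_i.
Slice 1: Δl = 1.3/cos(-0.8°) = 1.300 m; N'_1 = 36·cos(-0.8°) = 36.0; c'Δl = 7.15; W sinα = -0.5
Slice 2: Δl = 2.2/cos8.7° = 2.226 m; N'_2 = 197·cos8.7° = 194.7; c'Δl = 12.24; W sinα = 29.8
Slice 3: Δl = 2.5/cos22.0° = 2.696 m; N'_3 = 192·cos22.0° = 178.0; c'Δl = 14.83; W sinα = 71.9
Slice 4: Δl = 2.2/cos36.7° = 2.744 m; N'_4 = 110·cos36.7° = 88.2; c'Δl = 15.09; W sinα = 65.7
Slice 5: Δl = 1.3/cos49.9° = 2.018 m; N'_5 = 22·cos49.9° = 14.2; c'Δl = 11.10; W sinα = 16.8
Σc'Δl = 60.4 kN/m; ΣN' = 511.1 kN/m; ΣW sinα = 183.8 kN/m
Resisting = 60.4 + 511.1·tan24.6° = 60.4 + 234.0 = 294.4 kN/m
FS = 294.4 / 183.8 = 1.602

FS = 1.60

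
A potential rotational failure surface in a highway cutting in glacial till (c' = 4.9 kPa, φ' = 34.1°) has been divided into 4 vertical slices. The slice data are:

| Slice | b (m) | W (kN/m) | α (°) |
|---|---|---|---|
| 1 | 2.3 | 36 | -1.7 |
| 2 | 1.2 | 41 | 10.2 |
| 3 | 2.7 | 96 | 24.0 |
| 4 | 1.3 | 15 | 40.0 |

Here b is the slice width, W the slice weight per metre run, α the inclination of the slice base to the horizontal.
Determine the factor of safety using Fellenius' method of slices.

Ordinary method of slices: FS = Σ[c'·Δl_i + (W_i cosα_i)·tanφ'] / Σ W_i sinα_i, with Δl_i = b_i / cosα_i.
Slice 1: Δl = 2.3/cos(-1.7°) = 2.301 m; N'_1 = 36·cos(-1.7°) = 36.0; c'Δl = 11.27; W sinα = -1.1
Slice 2: Δl = 1.2/cos10.2° = 1.219 m; N'_2 = 41·cos10.2° = 40.4; c'Δl = 5.97; W sinα = 7.3
Slice 3: Δl = 2.7/cos24.0° = 2.956 m; N'_3 = 96·cos24.0° = 87.7; c'Δl = 14.48; W sinα = 39.0
Slice 4: Δl = 1.3/cos40.0° = 1.697 m; N'_4 = 15·cos40.0° = 11.5; c'Δl = 8.32; W sinα = 9.6
Σc'Δl = 40.0 kN/m; ΣN' = 175.5 kN/m; ΣW sinα = 54.9 kN/m
Resisting = 40.0 + 175.5·tan34.1° = 40.0 + 118.8 = 158.9 kN/m
FS = 158.9 / 54.9 = 2.895

FS = 2.90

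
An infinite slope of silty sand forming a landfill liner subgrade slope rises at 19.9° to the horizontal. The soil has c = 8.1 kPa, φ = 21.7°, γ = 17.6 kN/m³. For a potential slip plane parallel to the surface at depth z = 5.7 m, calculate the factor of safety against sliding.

FS = 1.35

For an infinite slope with a slip plane parallel to the surface (no pore pressure): FS = [c + γz cos²β tanφ] / [γz sinβ cosβ].
γz = 17.6·5.7 = 100.32 kN/m²
Numerator = 8.1 + 100.32·cos²19.9°·tan21.7° = 8.1 + 100.32·0.8841·0.3979 = 43.397 kPa
Denominator = 100.32·sin19.9°·cos19.9° = 100.32·0.3404·0.9403 = 32.108 kPa
FS = 43.397 / 32.108 = 1.352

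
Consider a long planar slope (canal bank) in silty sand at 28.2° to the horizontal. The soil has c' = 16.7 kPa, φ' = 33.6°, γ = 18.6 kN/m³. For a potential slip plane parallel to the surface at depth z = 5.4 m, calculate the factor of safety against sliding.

FS = 1.64

For an infinite slope with a slip plane parallel to the surface (no pore pressure): FS = [c' + γz cos²β tanφ'] / [γz sinβ cosβ].
γz = 18.6·5.4 = 100.44 kN/m²
Numerator = 16.7 + 100.44·cos²28.2°·tan33.6° = 16.7 + 100.44·0.7767·0.6644 = 68.531 kPa
Denominator = 100.44·sin28.2°·cos28.2° = 100.44·0.4726·0.8813 = 41.829 kPa
FS = 68.531 / 41.829 = 1.638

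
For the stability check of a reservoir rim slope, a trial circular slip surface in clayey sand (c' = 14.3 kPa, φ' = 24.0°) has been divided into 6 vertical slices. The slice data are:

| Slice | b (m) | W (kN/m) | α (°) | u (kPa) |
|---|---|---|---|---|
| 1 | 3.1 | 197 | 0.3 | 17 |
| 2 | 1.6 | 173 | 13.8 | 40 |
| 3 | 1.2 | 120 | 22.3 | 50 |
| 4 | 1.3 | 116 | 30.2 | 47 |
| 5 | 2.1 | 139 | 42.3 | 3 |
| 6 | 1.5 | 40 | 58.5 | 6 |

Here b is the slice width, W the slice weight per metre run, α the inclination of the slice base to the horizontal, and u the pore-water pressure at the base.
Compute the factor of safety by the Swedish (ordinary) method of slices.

Ordinary method of slices: FS = Σ[c'·Δl_i + (W_i cosα_i − u_i·Δl_i)·tanφ'] / Σ W_i sinα_i, with Δl_i = b_i / cosα_i.
Slice 1: Δl = 3.1/cos0.3° = 3.100 m; N'_1 = 197·cos0.3° − 17·3.100 = 144.3; c'Δl = 44.33; W sinα = 1.0
Slice 2: Δl = 1.6/cos13.8° = 1.648 m; N'_2 = 173·cos13.8° − 40·1.648 = 102.1; c'Δl = 23.56; W sinα = 41.3
Slice 3: Δl = 1.2/cos22.3° = 1.297 m; N'_3 = 120·cos22.3° − 50·1.297 = 46.2; c'Δl = 18.55; W sinα = 45.5
Slice 4: Δl = 1.3/cos30.2° = 1.504 m; N'_4 = 116·cos30.2° − 47·1.504 = 29.6; c'Δl = 21.51; W sinα = 58.4
Slice 5: Δl = 2.1/cos42.3° = 2.839 m; N'_5 = 139·cos42.3° − 3·2.839 = 94.3; c'Δl = 40.60; W sinα = 93.5
Slice 6: Δl = 1.5/cos58.5° = 2.871 m; N'_6 = 40·cos58.5° − 6·2.871 = 3.7; c'Δl = 41.05; W sinα = 34.1
Σc'Δl = 189.6 kN/m; ΣN' = 420.1 kN/m; ΣW sinα = 273.8 kN/m
Resisting = 189.6 + 420.1·tan24.0° = 189.6 + 187.0 = 376.6 kN/m
FS = 376.6 / 273.8 = 1.375

FS = 1.38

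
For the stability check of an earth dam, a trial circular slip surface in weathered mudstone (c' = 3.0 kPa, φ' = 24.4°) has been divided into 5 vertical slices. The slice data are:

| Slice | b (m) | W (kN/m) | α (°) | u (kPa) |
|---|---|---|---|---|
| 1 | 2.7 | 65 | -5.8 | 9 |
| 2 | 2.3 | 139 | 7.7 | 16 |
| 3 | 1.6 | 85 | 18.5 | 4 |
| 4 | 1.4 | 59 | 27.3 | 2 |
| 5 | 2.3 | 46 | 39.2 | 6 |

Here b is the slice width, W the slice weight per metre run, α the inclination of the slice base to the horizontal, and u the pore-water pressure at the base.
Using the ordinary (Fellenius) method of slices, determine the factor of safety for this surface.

Ordinary method of slices: FS = Σ[c'·Δl_i + (W_i cosα_i − u_i·Δl_i)·tanφ'] / Σ W_i sinα_i, with Δl_i = b_i / cosα_i.
Slice 1: Δl = 2.7/cos(-5.8°) = 2.714 m; N'_1 = 65·cos(-5.8°) − 9·2.714 = 40.2; c'Δl = 8.14; W sinα = -6.6
Slice 2: Δl = 2.3/cos7.7° = 2.321 m; N'_2 = 139·cos7.7° − 16·2.321 = 100.6; c'Δl = 6.96; W sinα = 18.6
Slice 3: Δl = 1.6/cos18.5° = 1.687 m; N'_3 = 85·cos18.5° − 4·1.687 = 73.9; c'Δl = 5.06; W sinα = 27.0
Slice 4: Δl = 1.4/cos27.3° = 1.575 m; N'_4 = 59·cos27.3° − 2·1.575 = 49.3; c'Δl = 4.73; W sinα = 27.1
Slice 5: Δl = 2.3/cos39.2° = 2.968 m; N'_5 = 46·cos39.2° − 6·2.968 = 17.8; c'Δl = 8.90; W sinα = 29.1
Σc'Δl = 33.8 kN/m; ΣN' = 281.8 kN/m; ΣW sinα = 95.2 kN/m
Resisting = 33.8 + 281.8·tan24.4° = 33.8 + 127.8 = 161.6 kN/m
FS = 161.6 / 95.2 = 1.699

FS = 1.70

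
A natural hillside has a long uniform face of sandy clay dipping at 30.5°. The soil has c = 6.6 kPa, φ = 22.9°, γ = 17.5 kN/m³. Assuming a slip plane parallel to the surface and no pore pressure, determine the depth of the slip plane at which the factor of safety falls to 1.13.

Setting FS = 1.13 in FS = [c + γz cos²β tanφ] / [γz sinβ cosβ] and solving for z:
z = c / [γ cosβ (FS·sinβ − cosβ·tanφ)]
  = 6.6 / [17.5·cos30.5°·(1.13·sin30.5° − cos30.5°·tan22.9°)]
  = 6.6 / [17.5·0.8616·(1.13·0.5075 − 0.8616·0.4224)]
  = 6.6 / 3.1597 = 2.089 m

z = 2.09 m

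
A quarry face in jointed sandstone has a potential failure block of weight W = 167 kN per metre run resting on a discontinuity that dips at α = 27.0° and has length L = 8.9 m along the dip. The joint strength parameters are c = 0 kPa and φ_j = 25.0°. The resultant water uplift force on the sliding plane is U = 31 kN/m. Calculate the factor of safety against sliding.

FS = 0.72

Resolving the block weight along and normal to the plane and applying the Mohr–Coulomb strength on the joint:
N' = W cosα − U = 167·cos27.0° − 31 = 117.8 kN/m
Driving force T = W sinα = 167·sin27.0° = 75.8 kN/m
Resisting force R = c·L + N'·tanφ_j = 0·8.9 + 117.8·tan25.0° = 0.0 + 54.9 = 54.9 kN/m
FS = R / T = 54.9 / 75.8 = 0.725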